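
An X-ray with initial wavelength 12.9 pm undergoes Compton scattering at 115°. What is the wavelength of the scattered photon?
16.3517 pm

Using the Compton scattering formula:
λ' = λ + Δλ = λ + λ_C(1 - cos θ)

Given:
- Initial wavelength λ = 12.9 pm
- Scattering angle θ = 115°
- Compton wavelength λ_C ≈ 2.4263 pm

Calculate the shift:
Δλ = 2.4263 × (1 - cos(115°))
Δλ = 2.4263 × 1.4226
Δλ = 3.4517 pm

Final wavelength:
λ' = 12.9 + 3.4517 = 16.3517 pm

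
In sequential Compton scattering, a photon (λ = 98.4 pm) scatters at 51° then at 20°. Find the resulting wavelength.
99.4457 pm

Apply Compton shift twice:

First scattering at θ₁ = 51°:
Δλ₁ = λ_C(1 - cos(51°))
Δλ₁ = 2.4263 × 0.3707
Δλ₁ = 0.8994 pm

After first scattering:
λ₁ = 98.4 + 0.8994 = 99.2994 pm

Second scattering at θ₂ = 20°:
Δλ₂ = λ_C(1 - cos(20°))
Δλ₂ = 2.4263 × 0.0603
Δλ₂ = 0.1463 pm

Final wavelength:
λ₂ = 99.2994 + 0.1463 = 99.4457 pm

Total shift: Δλ_total = 0.8994 + 0.1463 = 1.0457 pm

(Intermediate values are shown rounded; full precision is carried through to the final answer.)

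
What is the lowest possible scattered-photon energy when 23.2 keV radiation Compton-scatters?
21.2687 keV (at θ = 180°)

The scattered photon has minimum energy when its wavelength is maximum, i.e., when the Compton shift Δλ = λ_C(1 − cos θ) is maximum. This occurs at θ = 180° (backscattering), giving Δλ_max = 2λ_C = 4.8526 pm.

Initial wavelength: λ₀ = hc/E₀ = 53.4415 pm
Maximum final wavelength: λ'_max = λ₀ + 2λ_C = 53.4415 + 4.8526 = 58.2941 pm
Minimum final energy: E'_min = hc/λ'_max = 21.2687 keV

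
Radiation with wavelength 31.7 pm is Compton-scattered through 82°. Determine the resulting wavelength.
33.7886 pm

Using the Compton scattering formula:
λ' = λ + Δλ = λ + λ_C(1 - cos θ)

Given:
- Initial wavelength λ = 31.7 pm
- Scattering angle θ = 82°
- Compton wavelength λ_C ≈ 2.4263 pm

Calculate the shift:
Δλ = 2.4263 × (1 - cos(82°))
Δλ = 2.4263 × 0.8608
Δλ = 2.0886 pm

Final wavelength:
λ' = 31.7 + 2.0886 = 33.7886 pm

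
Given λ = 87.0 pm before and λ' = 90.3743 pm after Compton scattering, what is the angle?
113.00°

First find the wavelength shift:
Δλ = λ' - λ = 90.3743 - 87.0 = 3.3743 pm

Using Δλ = λ_C(1 - cos θ), with λ_C = h/(m_e·c) ≈ 2.42631024 pm:
cos θ = 1 - Δλ/λ_C
cos θ = 1 - 3.3743/2.42631024
cos θ = -0.390713

θ = arccos(-0.390713)
θ = 113.00°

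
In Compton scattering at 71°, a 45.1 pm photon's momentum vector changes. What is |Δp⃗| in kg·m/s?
1.6770e-23 kg·m/s

Photon momentum magnitude is p = h/λ.

Initial momentum:
p₀ = h/λ = 6.6261e-34/4.5100e-11 = 1.4692e-23 kg·m/s

After scattering:
λ' = λ + Δλ = 45.1 + 1.6364 = 46.7364 pm
p' = h/λ' = 6.6261e-34/4.6736e-11 = 1.4178e-23 kg·m/s

Momentum is a vector; the scattered photon's direction makes angle θ = 71° with the incident direction. The magnitude of the vector change Δp⃗ = p⃗₀ − p⃗' is found from the law of cosines:
|Δp⃗|² = p₀² + p'² − 2p₀p'cos θ
|Δp⃗|² = (1.4692e-23)² + (1.4178e-23)² − 2·1.4692e-23·1.4178e-23·cos(71°)
|Δp⃗| = 1.6770e-23 kg·m/s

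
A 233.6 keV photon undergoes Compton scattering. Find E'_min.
122.0297 keV (at θ = 180°)

The scattered photon has minimum energy when its wavelength is maximum, i.e., when the Compton shift Δλ = λ_C(1 − cos θ) is maximum. This occurs at θ = 180° (backscattering), giving Δλ_max = 2λ_C = 4.8526 pm.

Initial wavelength: λ₀ = hc/E₀ = 5.3075 pm
Maximum final wavelength: λ'_max = λ₀ + 2λ_C = 5.3075 + 4.8526 = 10.1602 pm
Minimum final energy: E'_min = hc/λ'_max = 122.0297 keV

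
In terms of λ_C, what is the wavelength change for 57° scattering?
0.4554 λ_C

The Compton shift formula is:
Δλ = λ_C(1 - cos θ)

Dividing both sides by λ_C:
Δλ/λ_C = 1 - cos θ

For θ = 57°:
Δλ/λ_C = 1 - cos(57°)
Δλ/λ_C = 1 - 0.5446
Δλ/λ_C = 0.4554

This means the shift is 0.4554 × λ_C = 1.1048 pm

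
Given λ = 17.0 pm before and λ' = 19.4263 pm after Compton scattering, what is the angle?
90.00°

First find the wavelength shift:
Δλ = λ' - λ = 19.4263 - 17.0 = 2.4263 pm

Using Δλ = λ_C(1 - cos θ), with λ_C = h/(m_e·c) ≈ 2.42631024 pm:
cos θ = 1 - Δλ/λ_C
cos θ = 1 - 2.4263/2.42631024
cos θ = 0.000004

θ = arccos(0.000004)
θ = 90.00°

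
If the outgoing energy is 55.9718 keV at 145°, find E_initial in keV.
69.9000 keV

Convert final energy to wavelength (hc ≈ 1239.842 keV·pm):
λ' = hc/E' = 1239.842 / 55.9718 = 22.1512 pm

Calculate the Compton shift:
Δλ = λ_C(1 - cos(145°))
Δλ = 2.4263 × (1 - cos(145°))
Δλ = 4.4138 pm

Initial wavelength:
λ = λ' - Δλ = 22.1512 - 4.4138 = 17.7374 pm

Initial energy:
E = hc/λ = 1239.842 / 17.7374 = 69.9000 keV

(Intermediate values are shown rounded; full precision is carried through to the final answer.)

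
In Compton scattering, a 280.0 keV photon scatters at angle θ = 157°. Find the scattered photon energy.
136.4301 keV

First convert energy to wavelength:
λ = hc/E, with hc ≈ 1239.842 keV·pm (i.e. 1239.842 eV·nm)

For E = 280.0 keV = 280000 eV:
λ = 1239.842 keV·pm / 280.0 keV
λ = 4.4280 pm

Calculate the Compton shift:
Δλ = λ_C(1 - cos(157°)) = 2.4263 × 1.9205
Δλ = 4.6597 pm

Final wavelength:
λ' = 4.4280 + 4.6597 = 9.0877 pm

Final energy:
E' = hc/λ' = 1239.842 / 9.0877 = 136.4301 keV

(Intermediate values are shown rounded; full precision is carried through to the final answer.)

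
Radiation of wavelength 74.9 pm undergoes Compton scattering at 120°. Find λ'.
78.5395 pm

Using the Compton formula: λ' = λ + λ_C(1 − cos θ)

For θ = 120°, cos θ = -1/2 (exact) = -0.5000, so:
1 − cos 120° = 1 − (-1/2) = 1.5000

Δλ = λ_C × 1.5000 = 2.4263 × 1.5000 = 3.6395 pm

λ' = 74.9 + 3.6395 = 78.5395 pm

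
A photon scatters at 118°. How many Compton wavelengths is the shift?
1.4695 λ_C

The Compton shift formula is:
Δλ = λ_C(1 - cos θ)

Dividing both sides by λ_C:
Δλ/λ_C = 1 - cos θ

For θ = 118°:
Δλ/λ_C = 1 - cos(118°)
Δλ/λ_C = 1 - -0.4695
Δλ/λ_C = 1.4695

This means the shift is 1.4695 × λ_C = 3.5654 pm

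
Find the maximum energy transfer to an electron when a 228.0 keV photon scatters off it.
107.5161 keV

Maximum energy transfer occurs at θ = 180° (backscattering).

Initial photon: E₀ = 228.0 keV → λ₀ = 5.4379 pm

Maximum Compton shift (at 180°):
Δλ_max = 2λ_C = 2 × 2.4263 = 4.8526 pm

Final wavelength:
λ' = 5.4379 + 4.8526 = 10.2905 pm

Minimum photon energy (maximum energy to electron):
E'_min = hc/λ' = 120.4839 keV

Maximum electron kinetic energy:
K_max = E₀ - E'_min = 228.0000 - 120.4839 = 107.5161 keV

(Intermediate values are shown rounded; full precision is carried through to the final answer.)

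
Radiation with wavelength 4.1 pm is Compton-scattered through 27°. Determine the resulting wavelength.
4.3645 pm

Using the Compton scattering formula:
λ' = λ + Δλ = λ + λ_C(1 - cos θ)

Given:
- Initial wavelength λ = 4.1 pm
- Scattering angle θ = 27°
- Compton wavelength λ_C ≈ 2.4263 pm

Calculate the shift:
Δλ = 2.4263 × (1 - cos(27°))
Δλ = 2.4263 × 0.1090
Δλ = 0.2645 pm

Final wavelength:
λ' = 4.1 + 0.2645 = 4.3645 pm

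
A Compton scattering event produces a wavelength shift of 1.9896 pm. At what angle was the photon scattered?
79.63°

From the Compton formula Δλ = λ_C(1 - cos θ), we can solve for θ:

cos θ = 1 - Δλ/λ_C

Given:
- Δλ = 1.9896 pm
- λ_C = h/(m_e·c) ≈ 2.42631024 pm

cos θ = 1 - 1.9896/2.42631024
cos θ = 1 - 0.820011
cos θ = 0.179989

θ = arccos(0.179989)
θ = 79.63°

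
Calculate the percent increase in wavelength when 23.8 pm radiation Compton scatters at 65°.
5.8862%

Calculate the Compton shift:
Δλ = λ_C(1 - cos(65°))
Δλ = 2.4263 × (1 - cos(65°))
Δλ = 2.4263 × 0.5774
Δλ = 1.4009 pm

Percentage change:
(Δλ/λ₀) × 100 = (1.4009/23.8) × 100
= 5.8862%

(Intermediate values are shown rounded; full precision is carried through to the final answer.)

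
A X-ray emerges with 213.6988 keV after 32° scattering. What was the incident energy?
228.2000 keV

Convert final energy to wavelength (hc ≈ 1239.842 keV·pm):
λ' = hc/E' = 1239.842 / 213.6988 = 5.8018 pm

Calculate the Compton shift:
Δλ = λ_C(1 - cos(32°))
Δλ = 2.4263 × (1 - cos(32°))
Δλ = 0.3687 pm

Initial wavelength:
λ = λ' - Δλ = 5.8018 - 0.3687 = 5.4331 pm

Initial energy:
E = hc/λ = 1239.842 / 5.4331 = 228.2000 keV

(Intermediate values are shown rounded; full precision is carried through to the final answer.)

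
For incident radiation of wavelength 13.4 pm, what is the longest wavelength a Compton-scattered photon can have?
18.2526 pm (at θ = 180°)

The Compton shift is Δλ = λ_C(1 − cos θ).

Since cos θ ranges from −1 to 1, the factor (1 − cos θ) ranges from 0 to 2; the maximum shift occurs at θ = 180° (backscattering):
Δλ_max = 2λ_C = 2 × 2.4263 pm = 4.8526 pm

Maximum scattered wavelength:
λ'_max = λ₀ + Δλ_max = 13.4 + 4.8526 = 18.2526 pm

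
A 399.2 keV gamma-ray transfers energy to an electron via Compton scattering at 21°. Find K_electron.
19.6919 keV

By energy conservation: K_e = E_initial - E_final

First find the scattered photon energy:
Initial wavelength: λ = hc/E = 3.1058 pm
Compton shift: Δλ = λ_C(1 - cos(21°)) = 0.1612 pm
Final wavelength: λ' = 3.1058 + 0.1612 = 3.2670 pm
Final photon energy: E' = hc/λ' = 379.5081 keV

Electron kinetic energy:
K_e = E - E' = 399.2000 - 379.5081 = 19.6919 keV

(Intermediate values are shown rounded; full precision is carried through to the final answer.)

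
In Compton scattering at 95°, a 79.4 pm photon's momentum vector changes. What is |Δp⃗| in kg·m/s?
1.2109e-23 kg·m/s

Photon momentum magnitude is p = h/λ.

Initial momentum:
p₀ = h/λ = 6.6261e-34/7.9400e-11 = 8.3452e-24 kg·m/s

After scattering:
λ' = λ + Δλ = 79.4 + 2.6378 = 82.0378 pm
p' = h/λ' = 6.6261e-34/8.2038e-11 = 8.0769e-24 kg·m/s

Momentum is a vector; the scattered photon's direction makes angle θ = 95° with the incident direction. The magnitude of the vector change Δp⃗ = p⃗₀ − p⃗' is found from the law of cosines:
|Δp⃗|² = p₀² + p'² − 2p₀p'cos θ
|Δp⃗|² = (8.3452e-24)² + (8.0769e-24)² − 2·8.3452e-24·8.0769e-24·cos(95°)
|Δp⃗| = 1.2109e-23 kg·m/s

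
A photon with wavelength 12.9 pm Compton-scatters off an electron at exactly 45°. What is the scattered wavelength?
13.6106 pm

Using the Compton formula: λ' = λ + λ_C(1 − cos θ)

For θ = 45°, cos θ = √2/2 (exact) ≈ 0.7071, so:
1 − cos 45° = 1 − (√2/2) ≈ 0.2929

Δλ = λ_C × 0.2929 = 2.4263 × 0.2929 = 0.7106 pm

λ' = 12.9 + 0.7106 = 13.6106 pm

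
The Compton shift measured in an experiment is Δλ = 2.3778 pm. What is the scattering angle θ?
88.85°

From the Compton formula Δλ = λ_C(1 - cos θ), we can solve for θ:

cos θ = 1 - Δλ/λ_C

Given:
- Δλ = 2.3778 pm
- λ_C = h/(m_e·c) ≈ 2.42631024 pm

cos θ = 1 - 2.3778/2.42631024
cos θ = 1 - 0.980007
cos θ = 0.019993

θ = arccos(0.019993)
θ = 88.85°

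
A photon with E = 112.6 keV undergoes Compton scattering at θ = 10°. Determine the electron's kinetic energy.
0.3757 keV

By energy conservation: K_e = E_initial - E_final

First find the scattered photon energy:
Initial wavelength: λ = hc/E = 11.0110 pm
Compton shift: Δλ = λ_C(1 - cos(10°)) = 0.0369 pm
Final wavelength: λ' = 11.0110 + 0.0369 = 11.0479 pm
Final photon energy: E' = hc/λ' = 112.2243 keV

Electron kinetic energy:
K_e = E - E' = 112.6000 - 112.2243 = 0.3757 keV

(Intermediate values are shown rounded; full precision is carried through to the final answer.)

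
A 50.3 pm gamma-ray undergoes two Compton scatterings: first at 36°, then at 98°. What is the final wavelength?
53.5274 pm

Apply Compton shift twice:

First scattering at θ₁ = 36°:
Δλ₁ = λ_C(1 - cos(36°))
Δλ₁ = 2.4263 × 0.1910
Δλ₁ = 0.4634 pm

After first scattering:
λ₁ = 50.3 + 0.4634 = 50.7634 pm

Second scattering at θ₂ = 98°:
Δλ₂ = λ_C(1 - cos(98°))
Δλ₂ = 2.4263 × 1.1392
Δλ₂ = 2.7640 pm

Final wavelength:
λ₂ = 50.7634 + 2.7640 = 53.5274 pm

Total shift: Δλ_total = 0.4634 + 2.7640 = 3.2274 pm

(Intermediate values are shown rounded; full precision is carried through to the final answer.)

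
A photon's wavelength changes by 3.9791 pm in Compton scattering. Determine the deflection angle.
129.79°

From the Compton formula Δλ = λ_C(1 - cos θ), we can solve for θ:

cos θ = 1 - Δλ/λ_C

Given:
- Δλ = 3.9791 pm
- λ_C = h/(m_e·c) ≈ 2.42631024 pm

cos θ = 1 - 3.9791/2.42631024
cos θ = 1 - 1.639980
cos θ = -0.639980

θ = arccos(-0.639980)
θ = 129.79°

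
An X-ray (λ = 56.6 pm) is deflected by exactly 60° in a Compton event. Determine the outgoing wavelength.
57.8132 pm

Using the Compton formula: λ' = λ + λ_C(1 − cos θ)

For θ = 60°, cos θ = 1/2 (exact) = 0.5000, so:
1 − cos 60° = 1 − (1/2) = 0.5000

Δλ = λ_C × 0.5000 = 2.4263 × 0.5000 = 1.2132 pm

λ' = 56.6 + 1.2132 = 57.8132 pm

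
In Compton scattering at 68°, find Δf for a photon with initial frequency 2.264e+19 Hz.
2.328e+18 Hz (decrease)

Convert frequency to wavelength (c = 299792458 m/s):
λ₀ = c/f₀ = 299792458/2.264e+19 = 1.3241716e-11 m = 13.2417 pm

Calculate Compton shift:
Δλ = λ_C(1 - cos(68°)) = 1.5174 pm

Final wavelength:
λ' = λ₀ + Δλ = 13.2417 + 1.5174 = 14.7591 pm

Final frequency:
f' = c/λ' = 299792458/1.4759115e-11 = 2.0312360e+19 Hz

Frequency shift (decrease):
Δf = f₀ - f' = 2.264e+19 - 2.0312360e+19 = 2.328e+18 Hz

(Intermediate values are shown rounded; full precision is carried through to the final answer.)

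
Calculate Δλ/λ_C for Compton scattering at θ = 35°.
0.1808 λ_C

The Compton shift formula is:
Δλ = λ_C(1 - cos θ)

Dividing both sides by λ_C:
Δλ/λ_C = 1 - cos θ

For θ = 35°:
Δλ/λ_C = 1 - cos(35°)
Δλ/λ_C = 1 - 0.8192
Δλ/λ_C = 0.1808

This means the shift is 0.1808 × λ_C = 0.4388 pm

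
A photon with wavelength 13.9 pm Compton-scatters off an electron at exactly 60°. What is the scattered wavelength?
15.1132 pm

Using the Compton formula: λ' = λ + λ_C(1 − cos θ)

For θ = 60°, cos θ = 1/2 (exact) = 0.5000, so:
1 − cos 60° = 1 − (1/2) = 0.5000

Δλ = λ_C × 0.5000 = 2.4263 × 0.5000 = 1.2132 pm

λ' = 13.9 + 1.2132 = 15.1132 pm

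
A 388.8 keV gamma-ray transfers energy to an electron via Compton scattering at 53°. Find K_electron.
90.4034 keV

By energy conservation: K_e = E_initial - E_final

First find the scattered photon energy:
Initial wavelength: λ = hc/E = 3.1889 pm
Compton shift: Δλ = λ_C(1 - cos(53°)) = 0.9661 pm
Final wavelength: λ' = 3.1889 + 0.9661 = 4.1550 pm
Final photon energy: E' = hc/λ' = 298.3966 keV

Electron kinetic energy:
K_e = E - E' = 388.8000 - 298.3966 = 90.4034 keV

(Intermediate values are shown rounded; full precision is carried through to the final answer.)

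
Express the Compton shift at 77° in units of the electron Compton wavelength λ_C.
0.7750 λ_C

The Compton shift formula is:
Δλ = λ_C(1 - cos θ)

Dividing both sides by λ_C:
Δλ/λ_C = 1 - cos θ

For θ = 77°:
Δλ/λ_C = 1 - cos(77°)
Δλ/λ_C = 1 - 0.2250
Δλ/λ_C = 0.7750

This means the shift is 0.7750 × λ_C = 1.8805 pm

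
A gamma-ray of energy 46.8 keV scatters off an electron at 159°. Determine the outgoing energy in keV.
39.7591 keV

First convert energy to wavelength:
λ = hc/E, with hc ≈ 1239.842 keV·pm (i.e. 1239.842 eV·nm)

For E = 46.8 keV = 46800 eV:
λ = 1239.842 keV·pm / 46.8 keV
λ = 26.4924 pm

Calculate the Compton shift:
Δλ = λ_C(1 - cos(159°)) = 2.4263 × 1.9336
Δλ = 4.6915 pm

Final wavelength:
λ' = 26.4924 + 4.6915 = 31.1838 pm

Final energy:
E' = hc/λ' = 1239.842 / 31.1838 = 39.7591 keV

(Intermediate values are shown rounded; full precision is carried through to the final answer.)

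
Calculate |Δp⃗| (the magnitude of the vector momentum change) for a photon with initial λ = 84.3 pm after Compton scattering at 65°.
8.3781e-24 kg·m/s

Photon momentum magnitude is p = h/λ.

Initial momentum:
p₀ = h/λ = 6.6261e-34/8.4300e-11 = 7.8601e-24 kg·m/s

After scattering:
λ' = λ + Δλ = 84.3 + 1.4009 = 85.7009 pm
p' = h/λ' = 6.6261e-34/8.5701e-11 = 7.7316e-24 kg·m/s

Momentum is a vector; the scattered photon's direction makes angle θ = 65° with the incident direction. The magnitude of the vector change Δp⃗ = p⃗₀ − p⃗' is found from the law of cosines:
|Δp⃗|² = p₀² + p'² − 2p₀p'cos θ
|Δp⃗|² = (7.8601e-24)² + (7.7316e-24)² − 2·7.8601e-24·7.7316e-24·cos(65°)
|Δp⃗| = 8.3781e-24 kg·m/s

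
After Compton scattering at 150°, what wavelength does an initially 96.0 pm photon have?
100.5276 pm

Using the Compton formula: λ' = λ + λ_C(1 − cos θ)

For θ = 150°, cos θ = -√3/2 (exact) ≈ -0.8660, so:
1 − cos 150° = 1 − (-√3/2) ≈ 1.8660

Δλ = λ_C × 1.8660 = 2.4263 × 1.8660 = 4.5276 pm

λ' = 96.0 + 4.5276 = 100.5276 pm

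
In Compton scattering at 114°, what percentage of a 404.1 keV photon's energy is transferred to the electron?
0.5266 (or 52.66%)

Calculate initial and final photon energies:

Initial: E₀ = 404.1 keV → λ₀ = 3.0682 pm
Compton shift: Δλ = 3.4132 pm
Final wavelength: λ' = 6.4813 pm
Final energy: E' = 191.2942 keV

Fractional energy loss:
(E₀ - E')/E₀ = (404.1000 - 191.2942)/404.1000
= 212.8058/404.1000
= 0.5266
= 52.66%

(Intermediate values are shown rounded; full precision is carried through to the final answer.)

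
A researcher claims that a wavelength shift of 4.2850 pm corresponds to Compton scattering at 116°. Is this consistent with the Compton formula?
No, inconsistent

Calculate the expected shift for θ = 116°:

Δλ_expected = λ_C(1 - cos(116°))
Δλ_expected = 2.4263 × (1 - cos(116°))
Δλ_expected = 2.4263 × 1.4384
Δλ_expected = 3.4899 pm

Given shift: 4.2850 pm
Expected shift: 3.4899 pm
Difference: 0.7950 pm

The values do not match. The given shift corresponds to θ ≈ 140.0°, not 116°.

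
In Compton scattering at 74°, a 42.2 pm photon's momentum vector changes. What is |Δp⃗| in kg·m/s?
1.8528e-23 kg·m/s

Photon momentum magnitude is p = h/λ.

Initial momentum:
p₀ = h/λ = 6.6261e-34/4.2200e-11 = 1.5702e-23 kg·m/s

After scattering:
λ' = λ + Δλ = 42.2 + 1.7575 = 43.9575 pm
p' = h/λ' = 6.6261e-34/4.3958e-11 = 1.5074e-23 kg·m/s

Momentum is a vector; the scattered photon's direction makes angle θ = 74° with the incident direction. The magnitude of the vector change Δp⃗ = p⃗₀ − p⃗' is found from the law of cosines:
|Δp⃗|² = p₀² + p'² − 2p₀p'cos θ
|Δp⃗|² = (1.5702e-23)² + (1.5074e-23)² − 2·1.5702e-23·1.5074e-23·cos(74°)
|Δp⃗| = 1.8528e-23 kg·m/s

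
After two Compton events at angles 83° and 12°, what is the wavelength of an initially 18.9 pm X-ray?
21.0836 pm

Apply Compton shift twice:

First scattering at θ₁ = 83°:
Δλ₁ = λ_C(1 - cos(83°))
Δλ₁ = 2.4263 × 0.8781
Δλ₁ = 2.1306 pm

After first scattering:
λ₁ = 18.9 + 2.1306 = 21.0306 pm

Second scattering at θ₂ = 12°:
Δλ₂ = λ_C(1 - cos(12°))
Δλ₂ = 2.4263 × 0.0219
Δλ₂ = 0.0530 pm

Final wavelength:
λ₂ = 21.0306 + 0.0530 = 21.0836 pm

Total shift: Δλ_total = 2.1306 + 0.0530 = 2.1836 pm

(Intermediate values are shown rounded; full precision is carried through to the final answer.)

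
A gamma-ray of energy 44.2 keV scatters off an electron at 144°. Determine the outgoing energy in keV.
38.2196 keV

First convert energy to wavelength:
λ = hc/E, with hc ≈ 1239.842 keV·pm (i.e. 1239.842 eV·nm)

For E = 44.2 keV = 44200 eV:
λ = 1239.842 keV·pm / 44.2 keV
λ = 28.0507 pm

Calculate the Compton shift:
Δλ = λ_C(1 - cos(144°)) = 2.4263 × 1.8090
Δλ = 4.3892 pm

Final wavelength:
λ' = 28.0507 + 4.3892 = 32.4400 pm

Final energy:
E' = hc/λ' = 1239.842 / 32.4400 = 38.2196 keV

(Intermediate values are shown rounded; full precision is carried through to the final answer.)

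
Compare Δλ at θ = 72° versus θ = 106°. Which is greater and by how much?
106° produces the larger shift by a factor of 1.846

Calculate both shifts using Δλ = λ_C(1 - cos θ):

For θ₁ = 72°:
Δλ₁ = 2.4263 × (1 - cos(72°))
Δλ₁ = 2.4263 × 0.6910
Δλ₁ = 1.6765 pm

For θ₂ = 106°:
Δλ₂ = 2.4263 × (1 - cos(106°))
Δλ₂ = 2.4263 × 1.2756
Δλ₂ = 3.0951 pm

The 106° angle produces the larger shift.
Ratio: 3.0951/1.6765 = 1.846

(Intermediate values are shown rounded; full precision is carried through to the final answer.)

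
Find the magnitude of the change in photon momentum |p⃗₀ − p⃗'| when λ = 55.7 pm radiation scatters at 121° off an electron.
2.0070e-23 kg·m/s

Photon momentum magnitude is p = h/λ.

Initial momentum:
p₀ = h/λ = 6.6261e-34/5.5700e-11 = 1.1896e-23 kg·m/s

After scattering:
λ' = λ + Δλ = 55.7 + 3.6760 = 59.3760 pm
p' = h/λ' = 6.6261e-34/5.9376e-11 = 1.1160e-23 kg·m/s

Momentum is a vector; the scattered photon's direction makes angle θ = 121° with the incident direction. The magnitude of the vector change Δp⃗ = p⃗₀ − p⃗' is found from the law of cosines:
|Δp⃗|² = p₀² + p'² − 2p₀p'cos θ
|Δp⃗|² = (1.1896e-23)² + (1.1160e-23)² − 2·1.1896e-23·1.1160e-23·cos(121°)
|Δp⃗| = 2.0070e-23 kg·m/s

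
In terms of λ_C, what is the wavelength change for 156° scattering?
1.9135 λ_C

The Compton shift formula is:
Δλ = λ_C(1 - cos θ)

Dividing both sides by λ_C:
Δλ/λ_C = 1 - cos θ

For θ = 156°:
Δλ/λ_C = 1 - cos(156°)
Δλ/λ_C = 1 - -0.9135
Δλ/λ_C = 1.9135

This means the shift is 1.9135 × λ_C = 4.6429 pm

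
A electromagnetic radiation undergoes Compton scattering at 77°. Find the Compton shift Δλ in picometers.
1.8805 pm

Using the Compton scattering formula:
Δλ = λ_C(1 - cos θ)

where λ_C = h/(m_e·c) ≈ 2.4263 pm is the Compton wavelength of an electron.

For θ = 77°:
cos(77°) = 0.2250
1 - cos(77°) = 0.7750

Δλ = 2.4263 × 0.7750
Δλ = 1.8805 pm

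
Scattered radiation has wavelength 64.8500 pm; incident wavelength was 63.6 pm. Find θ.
61.00°

First find the wavelength shift:
Δλ = λ' - λ = 64.8500 - 63.6 = 1.2500 pm

Using Δλ = λ_C(1 - cos θ), with λ_C = h/(m_e·c) ≈ 2.42631024 pm:
cos θ = 1 - Δλ/λ_C
cos θ = 1 - 1.2500/2.42631024
cos θ = 0.484814

θ = arccos(0.484814)
θ = 61.00°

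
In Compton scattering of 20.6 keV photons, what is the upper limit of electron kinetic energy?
1.5370 keV

Maximum energy transfer occurs at θ = 180° (backscattering).

Initial photon: E₀ = 20.6 keV → λ₀ = 60.1865 pm

Maximum Compton shift (at 180°):
Δλ_max = 2λ_C = 2 × 2.4263 = 4.8526 pm

Final wavelength:
λ' = 60.1865 + 4.8526 = 65.0391 pm

Minimum photon energy (maximum energy to electron):
E'_min = hc/λ' = 19.0630 keV

Maximum electron kinetic energy:
K_max = E₀ - E'_min = 20.6000 - 19.0630 = 1.5370 keV

(Intermediate values are shown rounded; full precision is carried through to the final answer.)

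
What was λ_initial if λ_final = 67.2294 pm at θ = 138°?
63.0000 pm

From λ' = λ + Δλ, we have λ = λ' - Δλ

First calculate the Compton shift:
Δλ = λ_C(1 - cos θ)
Δλ = 2.4263 × (1 - cos(138°))
Δλ = 2.4263 × 1.7431
Δλ = 4.2294 pm

Initial wavelength:
λ = λ' - Δλ
λ = 67.2294 - 4.2294
λ = 63.0000 pm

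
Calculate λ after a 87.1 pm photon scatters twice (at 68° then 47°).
89.3890 pm

Apply Compton shift twice:

First scattering at θ₁ = 68°:
Δλ₁ = λ_C(1 - cos(68°))
Δλ₁ = 2.4263 × 0.6254
Δλ₁ = 1.5174 pm

After first scattering:
λ₁ = 87.1 + 1.5174 = 88.6174 pm

Second scattering at θ₂ = 47°:
Δλ₂ = λ_C(1 - cos(47°))
Δλ₂ = 2.4263 × 0.3180
Δλ₂ = 0.7716 pm

Final wavelength:
λ₂ = 88.6174 + 0.7716 = 89.3890 pm

Total shift: Δλ_total = 1.5174 + 0.7716 = 2.2890 pm

(Intermediate values are shown rounded; full precision is carried through to the final answer.)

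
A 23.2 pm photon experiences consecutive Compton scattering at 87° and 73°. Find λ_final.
27.2163 pm

Apply Compton shift twice:

First scattering at θ₁ = 87°:
Δλ₁ = λ_C(1 - cos(87°))
Δλ₁ = 2.4263 × 0.9477
Δλ₁ = 2.2993 pm

After first scattering:
λ₁ = 23.2 + 2.2993 = 25.4993 pm

Second scattering at θ₂ = 73°:
Δλ₂ = λ_C(1 - cos(73°))
Δλ₂ = 2.4263 × 0.7076
Δλ₂ = 1.7169 pm

Final wavelength:
λ₂ = 25.4993 + 1.7169 = 27.2163 pm

Total shift: Δλ_total = 2.2993 + 1.7169 = 4.0163 pm

(Intermediate values are shown rounded; full precision is carried through to the final answer.)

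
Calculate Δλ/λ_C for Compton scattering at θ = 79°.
0.8092 λ_C

The Compton shift formula is:
Δλ = λ_C(1 - cos θ)

Dividing both sides by λ_C:
Δλ/λ_C = 1 - cos θ

For θ = 79°:
Δλ/λ_C = 1 - cos(79°)
Δλ/λ_C = 1 - 0.1908
Δλ/λ_C = 0.8092

This means the shift is 0.8092 × λ_C = 1.9633 pm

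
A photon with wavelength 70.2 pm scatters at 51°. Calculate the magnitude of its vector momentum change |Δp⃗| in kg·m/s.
8.0764e-24 kg·m/s

Photon momentum magnitude is p = h/λ.

Initial momentum:
p₀ = h/λ = 6.6261e-34/7.0200e-11 = 9.4388e-24 kg·m/s

After scattering:
λ' = λ + Δλ = 70.2 + 0.8994 = 71.0994 pm
p' = h/λ' = 6.6261e-34/7.1099e-11 = 9.3194e-24 kg·m/s

Momentum is a vector; the scattered photon's direction makes angle θ = 51° with the incident direction. The magnitude of the vector change Δp⃗ = p⃗₀ − p⃗' is found from the law of cosines:
|Δp⃗|² = p₀² + p'² − 2p₀p'cos θ
|Δp⃗|² = (9.4388e-24)² + (9.3194e-24)² − 2·9.4388e-24·9.3194e-24·cos(51°)
|Δp⃗| = 8.0764e-24 kg·m/s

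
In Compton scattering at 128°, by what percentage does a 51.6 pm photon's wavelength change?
7.5971%

Calculate the Compton shift:
Δλ = λ_C(1 - cos(128°))
Δλ = 2.4263 × (1 - cos(128°))
Δλ = 2.4263 × 1.6157
Δλ = 3.9201 pm

Percentage change:
(Δλ/λ₀) × 100 = (3.9201/51.6) × 100
= 7.5971%

(Intermediate values are shown rounded; full precision is carried through to the final answer.)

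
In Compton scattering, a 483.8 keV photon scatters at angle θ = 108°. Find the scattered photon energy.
216.0456 keV

First convert energy to wavelength:
λ = hc/E, with hc ≈ 1239.842 keV·pm (i.e. 1239.842 eV·nm)

For E = 483.8 keV = 483800 eV:
λ = 1239.842 keV·pm / 483.8 keV
λ = 2.5627 pm

Calculate the Compton shift:
Δλ = λ_C(1 - cos(108°)) = 2.4263 × 1.3090
Δλ = 3.1761 pm

Final wavelength:
λ' = 2.5627 + 3.1761 = 5.7388 pm

Final energy:
E' = hc/λ' = 1239.842 / 5.7388 = 216.0456 keV

(Intermediate values are shown rounded; full precision is carried through to the final answer.)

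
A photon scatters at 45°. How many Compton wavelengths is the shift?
0.2929 λ_C

The Compton shift formula is:
Δλ = λ_C(1 - cos θ)

Dividing both sides by λ_C:
Δλ/λ_C = 1 - cos θ

For θ = 45°:
Δλ/λ_C = 1 - cos(45°)
Δλ/λ_C = 1 - 0.7071
Δλ/λ_C = 0.2929

This means the shift is 0.2929 × λ_C = 0.7106 pm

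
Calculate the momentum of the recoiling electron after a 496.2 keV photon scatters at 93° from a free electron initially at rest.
3.0194e-22 kg·m/s

The electron is initially at rest, so by conservation of momentum:
p⃗_e = p⃗₀ − p⃗'  (incident photon momentum minus scattered photon momentum)

Photon momentum magnitudes (p = h/λ = E/c):
λ₀ = hc/E₀ = 2.4987 pm → p₀ = h/λ₀ = 2.6518e-22 kg·m/s
Δλ = λ_C(1 − cos 93°) = 2.5533 pm
λ' = 5.0520 pm → p' = h/λ' = 1.3116e-22 kg·m/s

The scattered photon makes angle θ = 93° with the incident direction, so by the law of cosines:
|p⃗_e|² = p₀² + p'² − 2p₀p'cos θ
|p⃗_e|² = (2.6518e-22)² + (1.3116e-22)² − 2·2.6518e-22·1.3116e-22·cos(93°)
|p⃗_e| = 3.0194e-22 kg·m/s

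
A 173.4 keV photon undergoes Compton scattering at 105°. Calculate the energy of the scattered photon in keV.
121.4999 keV

First convert energy to wavelength:
λ = hc/E, with hc ≈ 1239.842 keV·pm (i.e. 1239.842 eV·nm)

For E = 173.4 keV = 173400 eV:
λ = 1239.842 keV·pm / 173.4 keV
λ = 7.1502 pm

Calculate the Compton shift:
Δλ = λ_C(1 - cos(105°)) = 2.4263 × 1.2588
Δλ = 3.0543 pm

Final wavelength:
λ' = 7.1502 + 3.0543 = 10.2045 pm

Final energy:
E' = hc/λ' = 1239.842 / 10.2045 = 121.4999 keV

(Intermediate values are shown rounded; full precision is carried through to the final answer.)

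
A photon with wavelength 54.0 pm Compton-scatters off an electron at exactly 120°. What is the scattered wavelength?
57.6395 pm

Using the Compton formula: λ' = λ + λ_C(1 − cos θ)

For θ = 120°, cos θ = -1/2 (exact) = -0.5000, so:
1 − cos 120° = 1 − (-1/2) = 1.5000

Δλ = λ_C × 1.5000 = 2.4263 × 1.5000 = 3.6395 pm

λ' = 54.0 + 3.6395 = 57.6395 pm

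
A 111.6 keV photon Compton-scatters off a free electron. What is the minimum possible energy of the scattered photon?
77.6731 keV (at θ = 180°)

The scattered photon has minimum energy when its wavelength is maximum, i.e., when the Compton shift Δλ = λ_C(1 − cos θ) is maximum. This occurs at θ = 180° (backscattering), giving Δλ_max = 2λ_C = 4.8526 pm.

Initial wavelength: λ₀ = hc/E₀ = 11.1097 pm
Maximum final wavelength: λ'_max = λ₀ + 2λ_C = 11.1097 + 4.8526 = 15.9623 pm
Minimum final energy: E'_min = hc/λ'_max = 77.6731 keV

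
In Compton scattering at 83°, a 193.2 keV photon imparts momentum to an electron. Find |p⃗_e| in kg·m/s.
1.2132e-22 kg·m/s

The electron is initially at rest, so by conservation of momentum:
p⃗_e = p⃗₀ − p⃗'  (incident photon momentum minus scattered photon momentum)

Photon momentum magnitudes (p = h/λ = E/c):
λ₀ = hc/E₀ = 6.4174 pm → p₀ = h/λ₀ = 1.0325e-22 kg·m/s
Δλ = λ_C(1 − cos 83°) = 2.1306 pm
λ' = 8.5480 pm → p' = h/λ' = 7.7516e-23 kg·m/s

The scattered photon makes angle θ = 83° with the incident direction, so by the law of cosines:
|p⃗_e|² = p₀² + p'² − 2p₀p'cos θ
|p⃗_e|² = (1.0325e-22)² + (7.7516e-23)² − 2·1.0325e-22·7.7516e-23·cos(83°)
|p⃗_e| = 1.2132e-22 kg·m/s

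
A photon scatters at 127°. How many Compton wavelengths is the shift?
1.6018 λ_C

The Compton shift formula is:
Δλ = λ_C(1 - cos θ)

Dividing both sides by λ_C:
Δλ/λ_C = 1 - cos θ

For θ = 127°:
Δλ/λ_C = 1 - cos(127°)
Δλ/λ_C = 1 - -0.6018
Δλ/λ_C = 1.6018

This means the shift is 1.6018 × λ_C = 3.8865 pm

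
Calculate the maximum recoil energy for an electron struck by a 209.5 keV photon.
94.3877 keV

Maximum energy transfer occurs at θ = 180° (backscattering).

Initial photon: E₀ = 209.5 keV → λ₀ = 5.9181 pm

Maximum Compton shift (at 180°):
Δλ_max = 2λ_C = 2 × 2.4263 = 4.8526 pm

Final wavelength:
λ' = 5.9181 + 4.8526 = 10.7707 pm

Minimum photon energy (maximum energy to electron):
E'_min = hc/λ' = 115.1123 keV

Maximum electron kinetic energy:
K_max = E₀ - E'_min = 209.5000 - 115.1123 = 94.3877 keV

(Intermediate values are shown rounded; full precision is carried through to the final answer.)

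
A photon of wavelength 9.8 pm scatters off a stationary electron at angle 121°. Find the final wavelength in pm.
13.4760 pm

Using the Compton scattering formula:
λ' = λ + Δλ = λ + λ_C(1 - cos θ)

Given:
- Initial wavelength λ = 9.8 pm
- Scattering angle θ = 121°
- Compton wavelength λ_C ≈ 2.4263 pm

Calculate the shift:
Δλ = 2.4263 × (1 - cos(121°))
Δλ = 2.4263 × 1.5150
Δλ = 3.6760 pm

Final wavelength:
λ' = 9.8 + 3.6760 = 13.4760 pm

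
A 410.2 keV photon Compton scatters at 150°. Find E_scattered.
164.2156 keV

First convert energy to wavelength:
λ = hc/E, with hc ≈ 1239.842 keV·pm (i.e. 1239.842 eV·nm)

For E = 410.2 keV = 410200 eV:
λ = 1239.842 keV·pm / 410.2 keV
λ = 3.0225 pm

Calculate the Compton shift:
Δλ = λ_C(1 - cos(150°)) = 2.4263 × 1.8660
Δλ = 4.5276 pm

Final wavelength:
λ' = 3.0225 + 4.5276 = 7.5501 pm

Final energy:
E' = hc/λ' = 1239.842 / 7.5501 = 164.2156 keV

(Intermediate values are shown rounded; full precision is carried through to the final answer.)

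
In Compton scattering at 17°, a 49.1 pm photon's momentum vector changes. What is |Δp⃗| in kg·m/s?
3.9852e-24 kg·m/s

Photon momentum magnitude is p = h/λ.

Initial momentum:
p₀ = h/λ = 6.6261e-34/4.9100e-11 = 1.3495e-23 kg·m/s

After scattering:
λ' = λ + Δλ = 49.1 + 0.1060 = 49.2060 pm
p' = h/λ' = 6.6261e-34/4.9206e-11 = 1.3466e-23 kg·m/s

Momentum is a vector; the scattered photon's direction makes angle θ = 17° with the incident direction. The magnitude of the vector change Δp⃗ = p⃗₀ − p⃗' is found from the law of cosines:
|Δp⃗|² = p₀² + p'² − 2p₀p'cos θ
|Δp⃗|² = (1.3495e-23)² + (1.3466e-23)² − 2·1.3495e-23·1.3466e-23·cos(17°)
|Δp⃗| = 3.9852e-24 kg·m/s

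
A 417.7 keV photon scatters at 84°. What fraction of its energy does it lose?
0.4226 (or 42.26%)

Calculate initial and final photon energies:

Initial: E₀ = 417.7 keV → λ₀ = 2.9683 pm
Compton shift: Δλ = 2.1727 pm
Final wavelength: λ' = 5.1410 pm
Final energy: E' = 241.1698 keV

Fractional energy loss:
(E₀ - E')/E₀ = (417.7000 - 241.1698)/417.7000
= 176.5302/417.7000
= 0.4226
= 42.26%

(Intermediate values are shown rounded; full precision is carried through to the final answer.)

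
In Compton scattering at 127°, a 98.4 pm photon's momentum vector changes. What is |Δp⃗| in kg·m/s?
1.1824e-23 kg·m/s

Photon momentum magnitude is p = h/λ.

Initial momentum:
p₀ = h/λ = 6.6261e-34/9.8400e-11 = 6.7338e-24 kg·m/s

After scattering:
λ' = λ + Δλ = 98.4 + 3.8865 = 102.2865 pm
p' = h/λ' = 6.6261e-34/1.0229e-10 = 6.4780e-24 kg·m/s

Momentum is a vector; the scattered photon's direction makes angle θ = 127° with the incident direction. The magnitude of the vector change Δp⃗ = p⃗₀ − p⃗' is found from the law of cosines:
|Δp⃗|² = p₀² + p'² − 2p₀p'cos θ
|Δp⃗|² = (6.7338e-24)² + (6.4780e-24)² − 2·6.7338e-24·6.4780e-24·cos(127°)
|Δp⃗| = 1.1824e-23 kg·m/s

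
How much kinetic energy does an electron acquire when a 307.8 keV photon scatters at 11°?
3.3691 keV

By energy conservation: K_e = E_initial - E_final

First find the scattered photon energy:
Initial wavelength: λ = hc/E = 4.0281 pm
Compton shift: Δλ = λ_C(1 - cos(11°)) = 0.0446 pm
Final wavelength: λ' = 4.0281 + 0.0446 = 4.0727 pm
Final photon energy: E' = hc/λ' = 304.4309 keV

Electron kinetic energy:
K_e = E - E' = 307.8000 - 304.4309 = 3.3691 keV

(Intermediate values are shown rounded; full precision is carried through to the final answer.)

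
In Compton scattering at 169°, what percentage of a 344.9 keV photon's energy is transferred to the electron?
0.5722 (or 57.22%)

Calculate initial and final photon energies:

Initial: E₀ = 344.9 keV → λ₀ = 3.5948 pm
Compton shift: Δλ = 4.8080 pm
Final wavelength: λ' = 8.4028 pm
Final energy: E' = 147.5505 keV

Fractional energy loss:
(E₀ - E')/E₀ = (344.9000 - 147.5505)/344.9000
= 197.3495/344.9000
= 0.5722
= 57.22%

(Intermediate values are shown rounded; full precision is carried through to the final answer.)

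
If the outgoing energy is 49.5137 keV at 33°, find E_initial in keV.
50.3000 keV

Convert final energy to wavelength (hc ≈ 1239.842 keV·pm):
λ' = hc/E' = 1239.842 / 49.5137 = 25.0404 pm

Calculate the Compton shift:
Δλ = λ_C(1 - cos(33°))
Δλ = 2.4263 × (1 - cos(33°))
Δλ = 0.3914 pm

Initial wavelength:
λ = λ' - Δλ = 25.0404 - 0.3914 = 24.6489 pm

Initial energy:
E = hc/λ = 1239.842 / 24.6489 = 50.3000 keV

(Intermediate values are shown rounded; full precision is carried through to the final answer.)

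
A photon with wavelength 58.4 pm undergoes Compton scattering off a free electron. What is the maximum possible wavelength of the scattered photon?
63.2526 pm (at θ = 180°)

The Compton shift is Δλ = λ_C(1 − cos θ).

Since cos θ ranges from −1 to 1, the factor (1 − cos θ) ranges from 0 to 2; the maximum shift occurs at θ = 180° (backscattering):
Δλ_max = 2λ_C = 2 × 2.4263 pm = 4.8526 pm

Maximum scattered wavelength:
λ'_max = λ₀ + Δλ_max = 58.4 + 4.8526 = 63.2526 pm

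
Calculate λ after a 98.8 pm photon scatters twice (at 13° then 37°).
99.3508 pm

Apply Compton shift twice:

First scattering at θ₁ = 13°:
Δλ₁ = λ_C(1 - cos(13°))
Δλ₁ = 2.4263 × 0.0256
Δλ₁ = 0.0622 pm

After first scattering:
λ₁ = 98.8 + 0.0622 = 98.8622 pm

Second scattering at θ₂ = 37°:
Δλ₂ = λ_C(1 - cos(37°))
Δλ₂ = 2.4263 × 0.2014
Δλ₂ = 0.4886 pm

Final wavelength:
λ₂ = 98.8622 + 0.4886 = 99.3508 pm

Total shift: Δλ_total = 0.0622 + 0.4886 = 0.5508 pm

(Intermediate values are shown rounded; full precision is carried through to the final answer.)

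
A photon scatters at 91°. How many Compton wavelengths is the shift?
1.0175 λ_C

The Compton shift formula is:
Δλ = λ_C(1 - cos θ)

Dividing both sides by λ_C:
Δλ/λ_C = 1 - cos θ

For θ = 91°:
Δλ/λ_C = 1 - cos(91°)
Δλ/λ_C = 1 - -0.0175
Δλ/λ_C = 1.0175

This means the shift is 1.0175 × λ_C = 2.4687 pm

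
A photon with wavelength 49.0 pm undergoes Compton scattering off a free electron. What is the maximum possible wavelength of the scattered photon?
53.8526 pm (at θ = 180°)

The Compton shift is Δλ = λ_C(1 − cos θ).

Since cos θ ranges from −1 to 1, the factor (1 − cos θ) ranges from 0 to 2; the maximum shift occurs at θ = 180° (backscattering):
Δλ_max = 2λ_C = 2 × 2.4263 pm = 4.8526 pm

Maximum scattered wavelength:
λ'_max = λ₀ + Δλ_max = 49.0 + 4.8526 = 53.8526 pm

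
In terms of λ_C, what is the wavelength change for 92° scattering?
1.0349 λ_C

The Compton shift formula is:
Δλ = λ_C(1 - cos θ)

Dividing both sides by λ_C:
Δλ/λ_C = 1 - cos θ

For θ = 92°:
Δλ/λ_C = 1 - cos(92°)
Δλ/λ_C = 1 - -0.0349
Δλ/λ_C = 1.0349

This means the shift is 1.0349 × λ_C = 2.5110 pm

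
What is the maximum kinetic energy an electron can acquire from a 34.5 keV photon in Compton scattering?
4.1043 keV

Maximum energy transfer occurs at θ = 180° (backscattering).

Initial photon: E₀ = 34.5 keV → λ₀ = 35.9374 pm

Maximum Compton shift (at 180°):
Δλ_max = 2λ_C = 2 × 2.4263 = 4.8526 pm

Final wavelength:
λ' = 35.9374 + 4.8526 = 40.7901 pm

Minimum photon energy (maximum energy to electron):
E'_min = hc/λ' = 30.3957 keV

Maximum electron kinetic energy:
K_max = E₀ - E'_min = 34.5000 - 30.3957 = 4.1043 keV

(Intermediate values are shown rounded; full precision is carried through to the final answer.)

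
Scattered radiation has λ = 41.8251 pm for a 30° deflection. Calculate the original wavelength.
41.5000 pm

From λ' = λ + Δλ, we have λ = λ' - Δλ

First calculate the Compton shift:
Δλ = λ_C(1 - cos θ)
Δλ = 2.4263 × (1 - cos(30°))
Δλ = 2.4263 × 0.1340
Δλ = 0.3251 pm

Initial wavelength:
λ = λ' - Δλ
λ = 41.8251 - 0.3251
λ = 41.5000 pm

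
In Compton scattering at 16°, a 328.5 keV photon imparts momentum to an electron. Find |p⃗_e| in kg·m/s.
4.8457e-23 kg·m/s

The electron is initially at rest, so by conservation of momentum:
p⃗_e = p⃗₀ − p⃗'  (incident photon momentum minus scattered photon momentum)

Photon momentum magnitudes (p = h/λ = E/c):
λ₀ = hc/E₀ = 3.7743 pm → p₀ = h/λ₀ = 1.7556e-22 kg·m/s
Δλ = λ_C(1 − cos 16°) = 0.0940 pm
λ' = 3.8682 pm → p' = h/λ' = 1.7129e-22 kg·m/s

The scattered photon makes angle θ = 16° with the incident direction, so by the law of cosines:
|p⃗_e|² = p₀² + p'² − 2p₀p'cos θ
|p⃗_e|² = (1.7556e-22)² + (1.7129e-22)² − 2·1.7556e-22·1.7129e-22·cos(16°)
|p⃗_e| = 4.8457e-23 kg·m/s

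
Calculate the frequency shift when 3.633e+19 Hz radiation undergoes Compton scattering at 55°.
4.048e+18 Hz (decrease)

Convert frequency to wavelength (c = 299792458 m/s):
λ₀ = c/f₀ = 299792458/3.633e+19 = 8.2519256e-12 m = 8.2519 pm

Calculate Compton shift:
Δλ = λ_C(1 - cos(55°)) = 1.0346 pm

Final wavelength:
λ' = λ₀ + Δλ = 8.2519 + 1.0346 = 9.2866 pm

Final frequency:
f' = c/λ' = 299792458/9.2865615e-12 = 3.2282396e+19 Hz

Frequency shift (decrease):
Δf = f₀ - f' = 3.633e+19 - 3.2282396e+19 = 4.048e+18 Hz

(Intermediate values are shown rounded; full precision is carried through to the final answer.)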